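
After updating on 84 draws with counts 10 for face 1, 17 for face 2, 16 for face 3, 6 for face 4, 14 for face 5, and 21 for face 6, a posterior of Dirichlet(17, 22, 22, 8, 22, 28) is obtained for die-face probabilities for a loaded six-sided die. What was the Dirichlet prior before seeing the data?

Dirichlet(7, 5, 6, 2, 8, 7)

For a Dirichlet(α) prior with multinomial counts c, the posterior is Dirichlet(α + c) componentwise.
Subtract each count from the matching posterior parameter: 17−10=7, 22−17=5, 22−16=6, 8−6=2, 22−14=8, 28−21=7.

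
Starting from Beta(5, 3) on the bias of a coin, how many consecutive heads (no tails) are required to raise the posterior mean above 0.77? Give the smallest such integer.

After k heads and 0 tails the posterior is Beta(5+k, 3), with mean (5+k)/(5+3+k).
Set (5+k)/(8+k) > 0.77 and solve: k > (0.77·8 − 5)/(1 − 0.77) = 5.043.
The smallest integer exceeding 5.043 is 6.

k = 6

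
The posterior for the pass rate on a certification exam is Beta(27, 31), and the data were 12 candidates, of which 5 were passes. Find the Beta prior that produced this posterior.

Beta(22, 24)

Under Beta–binomial conjugacy the posterior parameters are (a+s, b+f).
Subtract the data counts: 27−5=22, 31−7=24.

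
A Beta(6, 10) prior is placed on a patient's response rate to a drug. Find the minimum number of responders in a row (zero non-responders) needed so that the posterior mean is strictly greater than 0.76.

k = 26

After k responders and 0 non-responders the posterior is Beta(6+k, 10), with mean (6+k)/(6+10+k).
Set (6+k)/(16+k) > 0.76 and solve: k > (0.76·16 − 6)/(1 − 0.76) = 25.667.
The smallest integer exceeding 25.667 is 26.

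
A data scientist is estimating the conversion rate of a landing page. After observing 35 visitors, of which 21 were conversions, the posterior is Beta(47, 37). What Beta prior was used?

Under Beta–binomial conjugacy the posterior parameters are (α+s, β+f).
Subtract the data counts: 47−21=26, 37−14=23.

Beta(26, 23)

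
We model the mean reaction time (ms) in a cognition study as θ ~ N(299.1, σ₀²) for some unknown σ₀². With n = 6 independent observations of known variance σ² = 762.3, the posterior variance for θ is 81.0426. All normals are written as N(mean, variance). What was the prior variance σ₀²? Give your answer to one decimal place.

σ₀² = 223.8

Posterior precision equals prior precision plus data precision: 1/σ_n² = 1/σ₀² + n/σ².
So 1/σ₀² = 1/81.0426 − 6/762.3 = 0.012339 − 0.007871 = 0.004468.
Hence σ₀² = 1/0.004468 ≈ 223.8.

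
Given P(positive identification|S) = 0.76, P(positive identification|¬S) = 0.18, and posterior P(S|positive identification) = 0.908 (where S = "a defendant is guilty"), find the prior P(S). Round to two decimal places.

In odds form, posterior odds = prior odds × likelihood ratio, so prior odds = posterior odds ÷ LR.
Posterior odds = 0.908/(1−0.908) = 9.8696. LR = 0.76/0.18 = 4.2222.
Prior odds = 9.8696/4.2222 = 2.3375, so P(S) = 2.3375/(1+2.3375) ≈ 0.70.

P(S) = 0.70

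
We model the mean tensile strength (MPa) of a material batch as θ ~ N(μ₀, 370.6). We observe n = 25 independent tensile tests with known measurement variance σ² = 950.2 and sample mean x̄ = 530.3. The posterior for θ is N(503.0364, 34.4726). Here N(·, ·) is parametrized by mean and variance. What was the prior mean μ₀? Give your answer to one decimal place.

μ₀ = 237.2

With known observation variance, the Normal–Normal posterior has precision τ_n = τ₀ + n/σ² and mean μ_n = (τ₀μ₀ + (n/σ²)x̄)/τ_n.
Here τ₀ = 1/370.6 = 0.002698 and τ_data = 25/950.2 = 0.026310, so τ_n = 0.029008.
Rearranging for μ₀: μ₀ = (μ_n·τ_n − τ_data·x̄)/τ₀ = (503.0364·0.029008 − 0.026310·530.3) / 0.002698 = 0.639887/0.002698 ≈ 237.2.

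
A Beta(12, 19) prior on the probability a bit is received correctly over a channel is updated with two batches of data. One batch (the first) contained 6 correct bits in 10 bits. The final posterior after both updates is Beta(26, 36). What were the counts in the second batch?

Sequential conjugate updates are equivalent to a single update on the pooled data, so total successes = posterior α − prior α and total failures = posterior β − prior β.
Total across both batches: 26−12=14 correct bits, 36−19=17 errors.
Subtract the first batch: 14−6=8 correct bits and 17−4=13 errors.

8 correct bits and 13 errors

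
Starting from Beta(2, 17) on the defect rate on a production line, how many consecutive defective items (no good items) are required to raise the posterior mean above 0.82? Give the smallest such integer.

After k defective items and 0 good items the posterior is Beta(2+k, 17), with mean (2+k)/(2+17+k).
Set (2+k)/(19+k) > 0.82 and solve: k > (0.82·19 − 2)/(1 − 0.82) = 75.444.
The smallest integer exceeding 75.444 is 76, and checking k=76: (78)/(95) = 0.8211 > 0.82.

k = 76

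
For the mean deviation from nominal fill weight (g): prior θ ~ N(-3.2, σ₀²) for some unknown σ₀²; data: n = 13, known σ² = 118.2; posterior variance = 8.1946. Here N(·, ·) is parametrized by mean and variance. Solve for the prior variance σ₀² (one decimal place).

σ₀² = 83.0

For the Normal–Normal model with known σ², precisions add: τ_n = τ₀ + n/σ².
So 1/σ₀² = 1/8.1946 − 13/118.2 = 0.122032 − 0.109983 = 0.012049.
Hence σ₀² = 1/0.012049 ≈ 83.0.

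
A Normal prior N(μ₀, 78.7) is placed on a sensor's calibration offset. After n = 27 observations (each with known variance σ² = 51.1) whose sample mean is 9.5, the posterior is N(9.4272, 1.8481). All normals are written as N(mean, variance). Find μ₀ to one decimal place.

μ₀ = 6.4

With known observation variance, the Normal–Normal posterior has precision τ_n = τ₀ + n/σ² and mean μ_n = (τ₀μ₀ + (n/σ²)x̄)/τ_n.
Here τ₀ = 1/78.7 = 0.012706 and τ_data = 27/51.1 = 0.528376, so τ_n = 0.541082.
Rearranging for μ₀: μ₀ = (μ_n·τ_n − τ_data·x̄)/τ₀ = (9.4272·0.541082 − 0.528376·9.5) / 0.012706 = 0.081316/0.012706 ≈ 6.4.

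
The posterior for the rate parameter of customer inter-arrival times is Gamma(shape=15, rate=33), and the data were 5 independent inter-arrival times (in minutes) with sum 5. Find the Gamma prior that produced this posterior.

Gamma(shape=10, rate=28)

Gamma–exponential conjugacy: posterior shape = α + n, posterior rate = β + Σtᵢ.
So α = 15 − 5 = 10 and β = 33 − 5 = 28.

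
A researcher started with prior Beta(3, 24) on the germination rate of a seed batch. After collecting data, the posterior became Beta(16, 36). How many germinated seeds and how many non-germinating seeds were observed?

13 germinated seeds and 12 non-germinating seeds

Beta is conjugate to the binomial likelihood: posterior = Beta(a+s, b+f).
So s = 16 − 3 = 13 and f = 36 − 24 = 12.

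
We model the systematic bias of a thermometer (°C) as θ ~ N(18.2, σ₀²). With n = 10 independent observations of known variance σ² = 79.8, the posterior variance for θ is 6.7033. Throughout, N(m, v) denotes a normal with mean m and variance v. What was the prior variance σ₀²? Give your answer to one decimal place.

Posterior precision equals prior precision plus data precision: 1/σ_n² = 1/σ₀² + n/σ².
So 1/σ₀² = 1/6.7033 − 10/79.8 = 0.149180 − 0.125313 = 0.023867.
Hence σ₀² = 1/0.023867 ≈ 41.9.

σ₀² = 41.9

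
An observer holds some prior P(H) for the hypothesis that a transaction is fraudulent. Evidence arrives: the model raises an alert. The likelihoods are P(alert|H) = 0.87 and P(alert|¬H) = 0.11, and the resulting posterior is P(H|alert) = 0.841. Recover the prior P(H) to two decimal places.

P(H) = 0.40

In odds form, posterior odds = prior odds × likelihood ratio, so prior odds = posterior odds ÷ LR.
Posterior odds = 0.841/(1−0.841) = 5.2893. LR = 0.87/0.11 = 7.9091.
Prior odds = 5.2893/7.9091 = 0.6688, so P(H) = 0.6688/(1+0.6688) ≈ 0.40.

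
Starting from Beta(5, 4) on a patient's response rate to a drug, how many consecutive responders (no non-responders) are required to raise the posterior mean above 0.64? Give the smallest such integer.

After k responders and 0 non-responders the posterior is Beta(5+k, 4), with mean (5+k)/(5+4+k).
Set (5+k)/(9+k) > 0.64 and solve: k > (0.64·9 − 5)/(1 − 0.64) = 2.111.
The smallest integer exceeding 2.111 is 3.

k = 3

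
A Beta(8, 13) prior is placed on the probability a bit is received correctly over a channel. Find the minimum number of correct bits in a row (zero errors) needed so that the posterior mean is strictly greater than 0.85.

k = 66

After k correct bits and 0 errors the posterior is Beta(8+k, 13), with mean (8+k)/(8+13+k).
Set (8+k)/(21+k) > 0.85 and solve: k > (0.85·21 − 8)/(1 − 0.85) = 65.667.
The smallest integer exceeding 65.667 is 66.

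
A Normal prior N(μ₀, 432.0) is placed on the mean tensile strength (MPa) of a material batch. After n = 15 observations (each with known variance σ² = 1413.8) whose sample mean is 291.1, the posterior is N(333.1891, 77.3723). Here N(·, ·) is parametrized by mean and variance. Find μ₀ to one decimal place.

μ₀ = 526.1

With known observation variance, the Normal–Normal posterior has precision τ_n = τ₀ + n/σ² and mean μ_n = (τ₀μ₀ + (n/σ²)x̄)/τ_n.
Here τ₀ = 1/432.0 = 0.002315 and τ_data = 15/1413.8 = 0.010610, so τ_n = 0.012925.
Rearranging for μ₀: μ₀ = (μ_n·τ_n − τ_data·x̄)/τ₀ = (333.1891·0.012925 − 0.010610·291.1) / 0.002315 = 1.217898/0.002315 ≈ 526.1.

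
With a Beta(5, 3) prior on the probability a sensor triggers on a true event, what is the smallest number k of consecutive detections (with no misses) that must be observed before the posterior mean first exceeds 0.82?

After k detections and 0 misses the posterior is Beta(5+k, 3), with mean (5+k)/(5+3+k).
Set (5+k)/(8+k) > 0.82 and solve: k > (0.82·8 − 5)/(1 − 0.82) = 8.667.
The smallest integer exceeding 8.667 is 9, and checking k=9: (14)/(17) = 0.8235 > 0.82.

k = 9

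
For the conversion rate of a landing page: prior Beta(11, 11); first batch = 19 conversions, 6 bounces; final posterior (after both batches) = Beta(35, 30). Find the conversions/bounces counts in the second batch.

5 conversions and 13 bounces

Because Beta–binomial updating is additive in the counts, the combined data contributed (α_post−α_prior, β_post−β_prior) successes and failures.
Total across both batches: 35−11=24 conversions, 30−11=19 bounces.
Subtract the first batch: 24−19=5 conversions and 19−6=13 bounces.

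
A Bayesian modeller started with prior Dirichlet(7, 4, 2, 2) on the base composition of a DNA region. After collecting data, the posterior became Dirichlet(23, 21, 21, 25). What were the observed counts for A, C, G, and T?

For a Dirichlet(α) prior with multinomial counts c, the posterior is Dirichlet(α + c) componentwise.
Counts are posterior − prior componentwise: 23−7=16, 21−4=17, 21−2=19, 25−2=23.

counts (16, 17, 19, 23)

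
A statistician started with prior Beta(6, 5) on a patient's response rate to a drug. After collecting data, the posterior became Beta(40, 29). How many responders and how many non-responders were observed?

34 responders and 24 non-responders

A Beta(a, b) prior with s successes and f failures in binomial data gives a Beta(a+s, b+f) posterior.
So s = 40 − 6 = 34 and f = 29 − 5 = 24.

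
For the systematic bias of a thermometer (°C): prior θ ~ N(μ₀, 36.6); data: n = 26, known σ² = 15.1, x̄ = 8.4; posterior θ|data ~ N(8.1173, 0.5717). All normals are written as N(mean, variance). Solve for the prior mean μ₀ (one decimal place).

μ₀ = -9.7

The posterior mean is a precision-weighted average: μ_n = (τ₀μ₀ + τ_data·x̄)/(τ₀+τ_data), with τ₀=1/σ₀² and τ_data=n/σ².
Here τ₀ = 1/36.6 = 0.027322 and τ_data = 26/15.1 = 1.721854, so τ_n = 1.749176.
Rearranging for μ₀: μ₀ = (μ_n·τ_n − τ_data·x̄)/τ₀ = (8.1173·1.749176 − 1.721854·8.4) / 0.027322 = -0.264987/0.027322 ≈ -9.7.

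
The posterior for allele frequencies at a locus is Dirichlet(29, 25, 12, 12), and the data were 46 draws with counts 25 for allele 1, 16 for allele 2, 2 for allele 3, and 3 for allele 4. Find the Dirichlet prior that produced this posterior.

For a Dirichlet(α) prior with multinomial counts c, the posterior is Dirichlet(α + c) componentwise.
Subtract each count from the matching posterior parameter: 29−25=4, 25−16=9, 12−2=10, 12−3=9.

Dirichlet(4, 9, 10, 9)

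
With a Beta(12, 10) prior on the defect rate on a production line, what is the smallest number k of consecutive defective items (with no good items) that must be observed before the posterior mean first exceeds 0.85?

k = 45

After k defective items and 0 good items the posterior is Beta(12+k, 10), with mean (12+k)/(12+10+k).
Set (12+k)/(22+k) > 0.85 and solve: k > (0.85·22 − 12)/(1 − 0.85) = 44.667.
The smallest integer exceeding 44.667 is 45, and checking k=45: (57)/(67) = 0.8507 > 0.85.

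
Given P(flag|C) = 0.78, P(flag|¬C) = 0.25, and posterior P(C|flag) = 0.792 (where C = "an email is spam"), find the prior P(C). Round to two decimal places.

Bayes' rule in odds form gives O(C|E) = O(C)·[P(E|C)/P(E|¬C)], hence O(C) = O(C|E)/LR.
Posterior odds = 0.792/(1−0.792) = 3.8077. LR = 0.78/0.25 = 3.1200.
Prior odds = 3.8077/3.1200 = 1.2204, so P(C) = 1.2204/(1+1.2204) ≈ 0.55.

P(C) = 0.55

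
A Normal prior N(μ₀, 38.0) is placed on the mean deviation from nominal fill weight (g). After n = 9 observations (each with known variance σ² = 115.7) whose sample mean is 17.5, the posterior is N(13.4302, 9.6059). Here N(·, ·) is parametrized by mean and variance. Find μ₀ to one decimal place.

With known observation variance, the Normal–Normal posterior has precision τ_n = τ₀ + n/σ² and mean μ_n = (τ₀μ₀ + (n/σ²)x̄)/τ_n.
Here τ₀ = 1/38.0 = 0.026316 and τ_data = 9/115.7 = 0.077787, so τ_n = 0.104103.
Rearranging for μ₀: μ₀ = (μ_n·τ_n − τ_data·x̄)/τ₀ = (13.4302·0.104103 − 0.077787·17.5) / 0.026316 = 0.036852/0.026316 ≈ 1.4.

μ₀ = 1.4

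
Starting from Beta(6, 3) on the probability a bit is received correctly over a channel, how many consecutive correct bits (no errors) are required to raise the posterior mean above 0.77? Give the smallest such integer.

After k correct bits and 0 errors the posterior is Beta(6+k, 3), with mean (6+k)/(6+3+k).
Set (6+k)/(9+k) > 0.77 and solve: k > (0.77·9 − 6)/(1 − 0.77) = 4.043.
The smallest integer exceeding 4.043 is 5.

k = 5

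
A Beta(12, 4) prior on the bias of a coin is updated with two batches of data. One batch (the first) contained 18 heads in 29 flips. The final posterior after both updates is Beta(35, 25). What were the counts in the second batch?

5 heads and 10 tails

Sequential conjugate updates are equivalent to a single update on the pooled data, so total successes = posterior α − prior α and total failures = posterior β − prior β.
Total across both batches: 35−12=23 heads, 25−4=21 tails.
Subtract the first batch: 23−18=5 heads and 21−11=10 tails.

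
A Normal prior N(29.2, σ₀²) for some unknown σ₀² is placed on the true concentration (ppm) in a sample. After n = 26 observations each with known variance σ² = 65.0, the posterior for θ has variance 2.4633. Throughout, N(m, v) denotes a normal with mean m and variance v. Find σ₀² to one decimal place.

σ₀² = 167.8

For the Normal–Normal model with known σ², precisions add: τ_n = τ₀ + n/σ².
So 1/σ₀² = 1/2.4633 − 26/65.0 = 0.405959 − 0.400000 = 0.005959.
Hence σ₀² = 1/0.005959 ≈ 167.8.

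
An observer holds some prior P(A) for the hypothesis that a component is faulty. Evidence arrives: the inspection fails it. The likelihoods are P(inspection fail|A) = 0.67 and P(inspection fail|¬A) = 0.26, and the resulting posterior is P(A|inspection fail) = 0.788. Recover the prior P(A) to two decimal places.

P(A) = 0.59

In odds form, posterior odds = prior odds × likelihood ratio, so prior odds = posterior odds ÷ LR.
Posterior odds = 0.788/(1−0.788) = 3.7170. LR = 0.67/0.26 = 2.5769.
Prior odds = 3.7170/2.5769 = 1.4424, so P(A) = 1.4424/(1+1.4424) ≈ 0.59.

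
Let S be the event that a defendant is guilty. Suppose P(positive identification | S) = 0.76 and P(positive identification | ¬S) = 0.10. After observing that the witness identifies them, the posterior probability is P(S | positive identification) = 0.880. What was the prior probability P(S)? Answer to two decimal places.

P(S) = 0.49

Bayes' rule in odds form gives O(S|E) = O(S)·[P(E|S)/P(E|¬S)], hence O(S) = O(S|E)/LR.
Posterior odds = 0.880/(1−0.880) = 7.3333. LR = 0.76/0.10 = 7.6000.
Prior odds = 7.3333/7.6000 = 0.9649, so P(S) = 0.9649/(1+0.9649) ≈ 0.49.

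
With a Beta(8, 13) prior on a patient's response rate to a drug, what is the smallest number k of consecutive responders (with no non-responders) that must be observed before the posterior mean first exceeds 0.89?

After k responders and 0 non-responders the posterior is Beta(8+k, 13), with mean (8+k)/(8+13+k).
Set (8+k)/(21+k) > 0.89 and solve: k > (0.89·21 − 8)/(1 − 0.89) = 97.182.
The smallest integer exceeding 97.182 is 98, and checking k=98: (106)/(119) = 0.8908 > 0.89.

k = 98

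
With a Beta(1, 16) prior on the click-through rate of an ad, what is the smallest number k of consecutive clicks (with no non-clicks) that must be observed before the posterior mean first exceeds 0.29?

After k clicks and 0 non-clicks the posterior is Beta(1+k, 16), with mean (1+k)/(1+16+k).
Set (1+k)/(17+k) > 0.29 and solve: k > (0.29·17 − 1)/(1 − 0.29) = 5.535.
The smallest integer exceeding 5.535 is 6.

k = 6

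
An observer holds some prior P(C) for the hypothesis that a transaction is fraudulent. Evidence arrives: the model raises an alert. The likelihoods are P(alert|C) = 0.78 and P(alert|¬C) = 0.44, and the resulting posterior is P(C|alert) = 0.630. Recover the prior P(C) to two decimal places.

Bayes' rule in odds form gives O(C|E) = O(C)·[P(E|C)/P(E|¬C)], hence O(C) = O(C|E)/LR.
Posterior odds = 0.630/(1−0.630) = 1.7027. LR = 0.78/0.44 = 1.7727.
Prior odds = 1.7027/1.7727 = 0.9605, so P(C) = 0.9605/(1+0.9605) ≈ 0.49.

P(C) = 0.49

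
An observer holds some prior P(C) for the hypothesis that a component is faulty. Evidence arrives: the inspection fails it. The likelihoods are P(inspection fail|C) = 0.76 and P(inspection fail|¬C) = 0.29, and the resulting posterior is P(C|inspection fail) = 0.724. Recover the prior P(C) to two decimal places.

Bayes' rule in odds form gives O(C|E) = O(C)·[P(E|C)/P(E|¬C)], hence O(C) = O(C|E)/LR.
Posterior odds = 0.724/(1−0.724) = 2.6232. LR = 0.76/0.29 = 2.6207.
Prior odds = 2.6232/2.6207 = 1.0010, so P(C) = 1.0010/(1+1.0010) ≈ 0.50.

P(C) = 0.50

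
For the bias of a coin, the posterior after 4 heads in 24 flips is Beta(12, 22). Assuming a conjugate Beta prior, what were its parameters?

Beta(8, 2)

A Beta(a, b) prior with s successes and f failures in binomial data gives a Beta(a+s, b+f) posterior.
Subtract the data counts: 12−4=8, 22−20=2.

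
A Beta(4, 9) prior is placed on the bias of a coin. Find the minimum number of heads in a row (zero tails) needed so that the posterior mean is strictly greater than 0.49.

After k heads and 0 tails the posterior is Beta(4+k, 9), with mean (4+k)/(4+9+k).
Set (4+k)/(13+k) > 0.49 and solve: k > (0.49·13 − 4)/(1 − 0.49) = 4.647.
The smallest integer exceeding 4.647 is 5, and checking k=5: (9)/(18) = 0.5000 > 0.49.

k = 5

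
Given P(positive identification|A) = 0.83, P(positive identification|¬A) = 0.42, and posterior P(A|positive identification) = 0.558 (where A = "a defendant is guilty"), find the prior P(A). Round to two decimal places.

Bayes' rule in odds form gives O(A|E) = O(A)·[P(E|A)/P(E|¬A)], hence O(A) = O(A|E)/LR.
Posterior odds = 0.558/(1−0.558) = 1.2624. LR = 0.83/0.42 = 1.9762.
Prior odds = 1.2624/1.9762 = 0.6388, so P(A) = 0.6388/(1+0.6388) ≈ 0.39.

P(A) = 0.39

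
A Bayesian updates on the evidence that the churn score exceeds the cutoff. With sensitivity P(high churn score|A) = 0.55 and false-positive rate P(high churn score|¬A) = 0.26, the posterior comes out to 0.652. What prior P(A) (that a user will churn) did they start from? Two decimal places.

In odds form, posterior odds = prior odds × likelihood ratio, so prior odds = posterior odds ÷ LR.
Posterior odds = 0.652/(1−0.652) = 1.8736. LR = 0.55/0.26 = 2.1154.
Prior odds = 1.8736/2.1154 = 0.8857, so P(A) = 0.8857/(1+0.8857) ≈ 0.47.

P(A) = 0.47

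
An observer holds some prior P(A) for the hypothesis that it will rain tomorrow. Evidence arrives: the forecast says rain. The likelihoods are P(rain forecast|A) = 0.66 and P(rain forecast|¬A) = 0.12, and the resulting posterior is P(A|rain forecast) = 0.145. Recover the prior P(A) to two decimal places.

P(A) = 0.03

Bayes' rule in odds form gives O(A|E) = O(A)·[P(E|A)/P(E|¬A)], hence O(A) = O(A|E)/LR.
Posterior odds = 0.145/(1−0.145) = 0.1696. LR = 0.66/0.12 = 5.5000.
Prior odds = 0.1696/5.5000 = 0.0308, so P(A) = 0.0308/(1+0.0308) ≈ 0.03.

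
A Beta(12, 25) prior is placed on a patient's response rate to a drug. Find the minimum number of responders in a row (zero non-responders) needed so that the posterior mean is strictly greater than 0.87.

After k responders and 0 non-responders the posterior is Beta(12+k, 25), with mean (12+k)/(12+25+k).
Set (12+k)/(37+k) > 0.87 and solve: k > (0.87·37 − 12)/(1 − 0.87) = 155.308.
The smallest integer exceeding 155.308 is 156.

k = 156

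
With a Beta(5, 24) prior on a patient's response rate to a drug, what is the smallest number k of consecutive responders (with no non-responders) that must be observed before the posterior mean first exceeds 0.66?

k = 42

After k responders and 0 non-responders the posterior is Beta(5+k, 24), with mean (5+k)/(5+24+k).
Set (5+k)/(29+k) > 0.66 and solve: k > (0.66·29 − 5)/(1 − 0.66) = 41.588.
The smallest integer exceeding 41.588 is 42.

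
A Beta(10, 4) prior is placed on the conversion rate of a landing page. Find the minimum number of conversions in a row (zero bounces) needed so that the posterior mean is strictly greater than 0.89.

k = 23

After k conversions and 0 bounces the posterior is Beta(10+k, 4), with mean (10+k)/(10+4+k).
Set (10+k)/(14+k) > 0.89 and solve: k > (0.89·14 − 10)/(1 − 0.89) = 22.364.
The smallest integer exceeding 22.364 is 23, and checking k=23: (33)/(37) = 0.8919 > 0.89.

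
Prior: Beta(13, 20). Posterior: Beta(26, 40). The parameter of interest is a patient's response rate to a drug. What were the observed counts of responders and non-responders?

A Beta(a, b) prior with s successes and f failures in binomial data gives a Beta(a+s, b+f) posterior.
Match parameters: s=26−13=13, f=40−20=20.

13 responders and 20 non-responders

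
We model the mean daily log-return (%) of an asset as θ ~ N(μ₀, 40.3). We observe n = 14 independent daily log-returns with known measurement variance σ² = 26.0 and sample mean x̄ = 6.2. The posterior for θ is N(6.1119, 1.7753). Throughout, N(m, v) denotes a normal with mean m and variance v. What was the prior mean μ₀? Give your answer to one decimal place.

With known observation variance, the Normal–Normal posterior has precision τ_n = τ₀ + n/σ² and mean μ_n = (τ₀μ₀ + (n/σ²)x̄)/τ_n.
Here τ₀ = 1/40.3 = 0.024814 and τ_data = 14/26.0 = 0.538462, so τ_n = 0.563276.
Rearranging for μ₀: μ₀ = (μ_n·τ_n − τ_data·x̄)/τ₀ = (6.1119·0.563276 − 0.538462·6.2) / 0.024814 = 0.104222/0.024814 ≈ 4.2.

μ₀ = 4.2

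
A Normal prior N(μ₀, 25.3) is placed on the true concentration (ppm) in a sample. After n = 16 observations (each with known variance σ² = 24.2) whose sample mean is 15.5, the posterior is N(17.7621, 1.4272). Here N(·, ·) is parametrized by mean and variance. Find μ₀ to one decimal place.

The posterior mean is a precision-weighted average: μ_n = (τ₀μ₀ + τ_data·x̄)/(τ₀+τ_data), with τ₀=1/σ₀² and τ_data=n/σ².
Here τ₀ = 1/25.3 = 0.039526 and τ_data = 16/24.2 = 0.661157, so τ_n = 0.700683.
Rearranging for μ₀: μ₀ = (μ_n·τ_n − τ_data·x̄)/τ₀ = (17.7621·0.700683 − 0.661157·15.5) / 0.039526 = 2.197668/0.039526 ≈ 55.6.

μ₀ = 55.6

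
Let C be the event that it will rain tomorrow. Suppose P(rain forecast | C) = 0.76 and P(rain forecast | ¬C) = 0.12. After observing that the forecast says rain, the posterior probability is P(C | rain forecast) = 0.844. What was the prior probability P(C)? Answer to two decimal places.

In odds form, posterior odds = prior odds × likelihood ratio, so prior odds = posterior odds ÷ LR.
Posterior odds = 0.844/(1−0.844) = 5.4103. LR = 0.76/0.12 = 6.3333.
Prior odds = 5.4103/6.3333 = 0.8543, so P(C) = 0.8543/(1+0.8543) ≈ 0.46.

P(C) = 0.46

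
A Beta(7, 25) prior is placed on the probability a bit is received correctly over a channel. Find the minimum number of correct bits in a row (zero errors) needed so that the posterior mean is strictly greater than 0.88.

k = 177

After k correct bits and 0 errors the posterior is Beta(7+k, 25), with mean (7+k)/(7+25+k).
Set (7+k)/(32+k) > 0.88 and solve: k > (0.88·32 − 7)/(1 − 0.88) = 176.333.
The smallest integer exceeding 176.333 is 177, and checking k=177: (184)/(209) = 0.8804 > 0.88.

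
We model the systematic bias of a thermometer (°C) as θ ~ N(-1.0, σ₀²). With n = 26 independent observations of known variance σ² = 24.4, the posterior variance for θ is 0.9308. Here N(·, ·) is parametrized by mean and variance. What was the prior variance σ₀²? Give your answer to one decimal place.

For the Normal–Normal model with known σ², precisions add: τ_n = τ₀ + n/σ².
So 1/σ₀² = 1/0.9308 − 26/24.4 = 1.074345 − 1.065574 = 0.008771.
Hence σ₀² = 1/0.008771 ≈ 114.0.

σ₀² = 114.0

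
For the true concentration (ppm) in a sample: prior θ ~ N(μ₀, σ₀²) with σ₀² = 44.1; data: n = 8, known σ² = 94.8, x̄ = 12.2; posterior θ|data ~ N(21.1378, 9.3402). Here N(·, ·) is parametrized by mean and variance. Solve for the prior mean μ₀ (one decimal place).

μ₀ = 54.4

With known observation variance, the Normal–Normal posterior has precision τ_n = τ₀ + n/σ² and mean μ_n = (τ₀μ₀ + (n/σ²)x̄)/τ_n.
Here τ₀ = 1/44.1 = 0.022676 and τ_data = 8/94.8 = 0.084388, so τ_n = 0.107064.
Rearranging for μ₀: μ₀ = (μ_n·τ_n − τ_data·x̄)/τ₀ = (21.1378·0.107064 − 0.084388·12.2) / 0.022676 = 1.233564/0.022676 ≈ 54.4.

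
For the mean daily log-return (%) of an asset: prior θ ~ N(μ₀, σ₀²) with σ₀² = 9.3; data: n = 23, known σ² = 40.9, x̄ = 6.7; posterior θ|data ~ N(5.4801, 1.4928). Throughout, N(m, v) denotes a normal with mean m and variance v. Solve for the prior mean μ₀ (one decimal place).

μ₀ = -0.9

The posterior mean is a precision-weighted average: μ_n = (τ₀μ₀ + τ_data·x̄)/(τ₀+τ_data), with τ₀=1/σ₀² and τ_data=n/σ².
Here τ₀ = 1/9.3 = 0.107527 and τ_data = 23/40.9 = 0.562347, so τ_n = 0.669874.
Rearranging for μ₀: μ₀ = (μ_n·τ_n − τ_data·x̄)/τ₀ = (5.4801·0.669874 − 0.562347·6.7) / 0.107527 = -0.096748/0.107527 ≈ -0.9.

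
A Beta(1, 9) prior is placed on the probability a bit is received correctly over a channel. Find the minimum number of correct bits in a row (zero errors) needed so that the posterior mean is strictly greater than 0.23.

After k correct bits and 0 errors the posterior is Beta(1+k, 9), with mean (1+k)/(1+9+k).
Set (1+k)/(10+k) > 0.23 and solve: k > (0.23·10 − 1)/(1 − 0.23) = 1.688.
The smallest integer exceeding 1.688 is 2, and checking k=2: (3)/(12) = 0.2500 > 0.23.

k = 2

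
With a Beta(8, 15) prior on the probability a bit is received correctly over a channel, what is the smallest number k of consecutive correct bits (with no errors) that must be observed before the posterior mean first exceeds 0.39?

k = 2

After k correct bits and 0 errors the posterior is Beta(8+k, 15), with mean (8+k)/(8+15+k).
Set (8+k)/(23+k) > 0.39 and solve: k > (0.39·23 − 8)/(1 − 0.39) = 1.590.
The smallest integer exceeding 1.590 is 2.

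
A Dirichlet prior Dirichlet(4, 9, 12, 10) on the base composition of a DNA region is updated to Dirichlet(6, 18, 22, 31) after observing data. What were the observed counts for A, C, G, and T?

For a Dirichlet(α) prior with multinomial counts c, the posterior is Dirichlet(α + c) componentwise.
Counts are posterior − prior componentwise: 6−4=2, 18−9=9, 22−12=10, 31−10=21.

counts (2, 9, 10, 21)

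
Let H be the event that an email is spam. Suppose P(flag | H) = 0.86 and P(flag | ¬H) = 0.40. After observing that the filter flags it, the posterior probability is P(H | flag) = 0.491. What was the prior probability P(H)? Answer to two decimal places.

In odds form, posterior odds = prior odds × likelihood ratio, so prior odds = posterior odds ÷ LR.
Posterior odds = 0.491/(1−0.491) = 0.9646. LR = 0.86/0.40 = 2.1500.
Prior odds = 0.9646/2.1500 = 0.4487, so P(H) = 0.4487/(1+0.4487) ≈ 0.31.

P(H) = 0.31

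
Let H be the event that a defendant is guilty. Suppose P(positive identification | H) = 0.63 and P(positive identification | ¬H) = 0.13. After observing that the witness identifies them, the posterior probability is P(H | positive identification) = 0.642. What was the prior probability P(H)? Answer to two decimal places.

In odds form, posterior odds = prior odds × likelihood ratio, so prior odds = posterior odds ÷ LR.
Posterior odds = 0.642/(1−0.642) = 1.7933. LR = 0.63/0.13 = 4.8462.
Prior odds = 1.7933/4.8462 = 0.3700, so P(H) = 0.3700/(1+0.3700) ≈ 0.27.

P(H) = 0.27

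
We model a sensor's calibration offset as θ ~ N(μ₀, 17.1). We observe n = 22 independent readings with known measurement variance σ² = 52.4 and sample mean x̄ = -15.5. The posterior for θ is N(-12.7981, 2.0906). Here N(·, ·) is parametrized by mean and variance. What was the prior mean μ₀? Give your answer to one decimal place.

μ₀ = 6.6

With known observation variance, the Normal–Normal posterior has precision τ_n = τ₀ + n/σ² and mean μ_n = (τ₀μ₀ + (n/σ²)x̄)/τ_n.
Here τ₀ = 1/17.1 = 0.058480 and τ_data = 22/52.4 = 0.419847, so τ_n = 0.478327.
Rearranging for μ₀: μ₀ = (μ_n·τ_n − τ_data·x̄)/τ₀ = (-12.7981·0.478327 − 0.419847·-15.5) / 0.058480 = 0.385952/0.058480 ≈ 6.6.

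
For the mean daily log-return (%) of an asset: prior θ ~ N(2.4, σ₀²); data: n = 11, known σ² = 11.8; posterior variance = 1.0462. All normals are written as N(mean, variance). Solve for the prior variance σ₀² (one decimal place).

For the Normal–Normal model with known σ², precisions add: τ_n = τ₀ + n/σ².
So 1/σ₀² = 1/1.0462 − 11/11.8 = 0.955840 − 0.932203 = 0.023637.
Hence σ₀² = 1/0.023637 ≈ 42.3.

σ₀² = 42.3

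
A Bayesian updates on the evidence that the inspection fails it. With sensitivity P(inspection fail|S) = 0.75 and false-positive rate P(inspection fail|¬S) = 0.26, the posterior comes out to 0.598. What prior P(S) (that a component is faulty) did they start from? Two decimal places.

Bayes' rule in odds form gives O(S|E) = O(S)·[P(E|S)/P(E|¬S)], hence O(S) = O(S|E)/LR.
Posterior odds = 0.598/(1−0.598) = 1.4876. LR = 0.75/0.26 = 2.8846.
Prior odds = 1.4876/2.8846 = 0.5157, so P(S) = 0.5157/(1+0.5157) ≈ 0.34.

P(S) = 0.34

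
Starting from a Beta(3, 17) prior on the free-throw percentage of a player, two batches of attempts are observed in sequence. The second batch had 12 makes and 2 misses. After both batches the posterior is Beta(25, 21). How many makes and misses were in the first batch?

Because Beta–binomial updating is additive in the counts, the combined data contributed (α_post−α_prior, β_post−β_prior) successes and failures.
Total across both batches: 25−3=22 makes, 21−17=4 misses.
Subtract the second batch: 22−12=10 makes and 4−2=2 misses.

10 makes and 2 misses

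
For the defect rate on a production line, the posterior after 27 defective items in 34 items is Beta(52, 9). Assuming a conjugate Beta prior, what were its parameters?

Under Beta–binomial conjugacy the posterior parameters are (a+s, b+f).
Subtract the data counts: 52−27=25, 9−7=2.

Beta(25, 2)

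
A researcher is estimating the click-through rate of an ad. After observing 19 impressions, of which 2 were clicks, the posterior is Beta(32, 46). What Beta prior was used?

Beta(30, 29)

A Beta(α, β) prior with s successes and f failures in binomial data gives a Beta(α+s, β+f) posterior.
So α = 32 − 2 = 30 and β = 46 − 17 = 29.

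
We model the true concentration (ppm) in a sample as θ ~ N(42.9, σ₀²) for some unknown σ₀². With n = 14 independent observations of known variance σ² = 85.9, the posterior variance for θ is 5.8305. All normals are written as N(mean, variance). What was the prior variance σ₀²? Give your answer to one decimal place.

σ₀² = 117.2

Posterior precision equals prior precision plus data precision: 1/σ_n² = 1/σ₀² + n/σ².
So 1/σ₀² = 1/5.8305 − 14/85.9 = 0.171512 − 0.162980 = 0.008532.
Hence σ₀² = 1/0.008532 ≈ 117.2.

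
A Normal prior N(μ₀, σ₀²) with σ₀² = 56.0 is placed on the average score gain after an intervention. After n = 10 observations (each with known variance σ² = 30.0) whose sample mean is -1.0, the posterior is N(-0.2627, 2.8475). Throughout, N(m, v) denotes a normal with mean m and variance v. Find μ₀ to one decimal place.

With known observation variance, the Normal–Normal posterior has precision τ_n = τ₀ + n/σ² and mean μ_n = (τ₀μ₀ + (n/σ²)x̄)/τ_n.
Here τ₀ = 1/56.0 = 0.017857 and τ_data = 10/30.0 = 0.333333, so τ_n = 0.351190.
Rearranging for μ₀: μ₀ = (μ_n·τ_n − τ_data·x̄)/τ₀ = (-0.2627·0.351190 − 0.333333·-1.0) / 0.017857 = 0.241075/0.017857 ≈ 13.5.

μ₀ = 13.5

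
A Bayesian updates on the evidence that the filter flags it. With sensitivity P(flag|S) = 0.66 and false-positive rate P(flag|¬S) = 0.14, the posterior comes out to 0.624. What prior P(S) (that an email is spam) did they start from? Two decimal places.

P(S) = 0.26

Bayes' rule in odds form gives O(S|E) = O(S)·[P(E|S)/P(E|¬S)], hence O(S) = O(S|E)/LR.
Posterior odds = 0.624/(1−0.624) = 1.6596. LR = 0.66/0.14 = 4.7143.
Prior odds = 1.6596/4.7143 = 0.3520, so P(S) = 0.3520/(1+0.3520) ≈ 0.26.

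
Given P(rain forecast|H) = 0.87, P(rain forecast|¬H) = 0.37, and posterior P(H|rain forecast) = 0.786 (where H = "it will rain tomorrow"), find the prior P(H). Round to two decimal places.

Bayes' rule in odds form gives O(H|E) = O(H)·[P(E|H)/P(E|¬H)], hence O(H) = O(H|E)/LR.
Posterior odds = 0.786/(1−0.786) = 3.6729. LR = 0.87/0.37 = 2.3514.
Prior odds = 3.6729/2.3514 = 1.5620, so P(H) = 1.5620/(1+1.5620) ≈ 0.61.

P(H) = 0.61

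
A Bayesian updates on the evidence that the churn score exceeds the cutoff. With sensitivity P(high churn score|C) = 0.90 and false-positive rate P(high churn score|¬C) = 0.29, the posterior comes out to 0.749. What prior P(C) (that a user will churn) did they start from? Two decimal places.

P(C) = 0.49

Bayes' rule in odds form gives O(C|E) = O(C)·[P(E|C)/P(E|¬C)], hence O(C) = O(C|E)/LR.
Posterior odds = 0.749/(1−0.749) = 2.9841. LR = 0.90/0.29 = 3.1034.
Prior odds = 2.9841/3.1034 = 0.9616, so P(C) = 0.9616/(1+0.9616) ≈ 0.49.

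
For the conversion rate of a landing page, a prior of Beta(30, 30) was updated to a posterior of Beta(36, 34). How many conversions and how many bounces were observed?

A Beta(a, b) prior with s successes and f failures in binomial data gives a Beta(a+s, b+f) posterior.
So s = 36 − 30 = 6 and f = 34 − 30 = 4.

6 conversions and 4 bounces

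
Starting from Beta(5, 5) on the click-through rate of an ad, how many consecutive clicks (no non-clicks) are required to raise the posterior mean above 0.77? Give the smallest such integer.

k = 12

After k clicks and 0 non-clicks the posterior is Beta(5+k, 5), with mean (5+k)/(5+5+k).
Set (5+k)/(10+k) > 0.77 and solve: k > (0.77·10 − 5)/(1 − 0.77) = 11.739.
The smallest integer exceeding 11.739 is 12, and checking k=12: (17)/(22) = 0.7727 > 0.77.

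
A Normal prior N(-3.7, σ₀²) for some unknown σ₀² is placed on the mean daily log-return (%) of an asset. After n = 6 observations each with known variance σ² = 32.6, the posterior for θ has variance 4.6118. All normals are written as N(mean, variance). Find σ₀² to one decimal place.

σ₀² = 30.5

For the Normal–Normal model with known σ², precisions add: τ_n = τ₀ + n/σ².
So 1/σ₀² = 1/4.6118 − 6/32.6 = 0.216835 − 0.184049 = 0.032786.
Hence σ₀² = 1/0.032786 ≈ 30.5.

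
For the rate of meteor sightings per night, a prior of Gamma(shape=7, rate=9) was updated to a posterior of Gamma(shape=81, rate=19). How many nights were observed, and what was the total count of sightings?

n = 10 nights with total 74 sightings

A Gamma(α, β) prior (rate parametrization) on a Poisson rate with n observations summing to S gives posterior Gamma(α+S, β+n).
Matching: Σxᵢ = 81 − 7 = 74 and n = 19 − 9 = 10.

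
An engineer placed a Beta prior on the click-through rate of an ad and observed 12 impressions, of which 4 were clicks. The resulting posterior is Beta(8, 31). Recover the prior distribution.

Beta(4, 23)

A Beta(a, b) prior with s successes and f failures in binomial data gives a Beta(a+s, b+f) posterior.
So a = 8 − 4 = 4 and b = 31 − 8 = 23.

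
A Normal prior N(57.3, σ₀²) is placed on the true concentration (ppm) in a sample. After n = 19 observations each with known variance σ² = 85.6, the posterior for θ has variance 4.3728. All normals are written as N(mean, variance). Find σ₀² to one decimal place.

For the Normal–Normal model with known σ², precisions add: τ_n = τ₀ + n/σ².
So 1/σ₀² = 1/4.3728 − 19/85.6 = 0.228686 − 0.221963 = 0.006723.
Hence σ₀² = 1/0.006723 ≈ 148.7.

σ₀² = 148.7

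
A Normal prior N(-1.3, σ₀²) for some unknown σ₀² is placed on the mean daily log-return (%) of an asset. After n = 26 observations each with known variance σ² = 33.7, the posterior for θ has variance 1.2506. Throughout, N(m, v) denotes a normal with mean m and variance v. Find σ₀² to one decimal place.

Posterior precision equals prior precision plus data precision: 1/σ_n² = 1/σ₀² + n/σ².
So 1/σ₀² = 1/1.2506 − 26/33.7 = 0.799616 − 0.771513 = 0.028103.
Hence σ₀² = 1/0.028103 ≈ 35.6.

σ₀² = 35.6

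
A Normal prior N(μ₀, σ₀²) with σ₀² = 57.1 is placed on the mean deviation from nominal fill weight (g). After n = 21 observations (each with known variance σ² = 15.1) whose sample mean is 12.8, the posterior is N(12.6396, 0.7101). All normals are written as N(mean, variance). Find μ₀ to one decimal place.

With known observation variance, the Normal–Normal posterior has precision τ_n = τ₀ + n/σ² and mean μ_n = (τ₀μ₀ + (n/σ²)x̄)/τ_n.
Here τ₀ = 1/57.1 = 0.017513 and τ_data = 21/15.1 = 1.390728, so τ_n = 1.408241.
Rearranging for μ₀: μ₀ = (μ_n·τ_n − τ_data·x̄)/τ₀ = (12.6396·1.408241 − 1.390728·12.8) / 0.017513 = -0.001715/0.017513 ≈ -0.1.

μ₀ = -0.1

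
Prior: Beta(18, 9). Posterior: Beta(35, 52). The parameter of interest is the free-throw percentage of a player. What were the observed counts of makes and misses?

17 makes and 43 misses

A Beta(a, b) prior with s successes and f failures in binomial data gives a Beta(a+s, b+f) posterior.
Match parameters: s=35−18=17, f=52−9=43.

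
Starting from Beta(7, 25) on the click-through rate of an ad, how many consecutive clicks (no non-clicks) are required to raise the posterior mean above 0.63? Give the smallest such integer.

After k clicks and 0 non-clicks the posterior is Beta(7+k, 25), with mean (7+k)/(7+25+k).
Set (7+k)/(32+k) > 0.63 and solve: k > (0.63·32 − 7)/(1 − 0.63) = 35.568.
The smallest integer exceeding 35.568 is 36, and checking k=36: (43)/(68) = 0.6324 > 0.63.

k = 36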